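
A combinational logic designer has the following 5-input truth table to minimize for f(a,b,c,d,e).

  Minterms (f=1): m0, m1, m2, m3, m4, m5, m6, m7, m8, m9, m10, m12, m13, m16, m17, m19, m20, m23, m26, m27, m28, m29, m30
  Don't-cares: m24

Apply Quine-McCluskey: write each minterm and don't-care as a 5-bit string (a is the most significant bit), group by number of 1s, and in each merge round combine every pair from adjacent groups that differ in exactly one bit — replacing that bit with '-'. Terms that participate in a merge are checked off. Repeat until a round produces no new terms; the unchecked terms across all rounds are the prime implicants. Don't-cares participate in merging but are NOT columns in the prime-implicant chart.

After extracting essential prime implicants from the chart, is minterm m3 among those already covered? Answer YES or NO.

YES

Round 0: 00000✓ 00001✓ 00010✓ 00011✓ 00100✓ 00101✓ 00110✓ 00111✓ 01000✓ 01001✓ 01010✓ 01100✓ 01101✓ 10000✓ 10001✓ 10011✓ 10100✓ 10111✓ 11000✓ 11010✓ 11011✓ 11100✓ 11101✓ 11110✓
Round 1: -0000✓ -0001✓ -0011✓ -0100✓ -0111✓ -1000✓ -1010✓ -1100✓ -1101✓ 0-000✓ 0-001✓ 0-010✓ 0-100✓ 0-101✓ 00-00✓ 00-01✓ 00-10✓ 00-11✓ 000-0✓ 000-1✓ 0000-✓ 0001-✓ 001-0✓ 001-1✓ 0010-✓ 0011-✓ 01-00✓ 01-01✓ 010-0✓ 0100-✓ 0110-✓ 1-000✓ 1-011 1-100✓ 10-00✓ 10-11✓ 100-1✓ 1000-✓ 11-00✓ 11-10✓ 110-0✓ 1101- 111-0✓ 1110-✓
Round 2: --000✓ --100✓ -0-00✓ -0-11 -00-1 -000- -1-00✓ -10-0 -110- 0--00✓ 0--01✓ 0-0-0 0-00-✓ 0-10-✓ 00--0✓ 00--1✓ 00-0-✓ 00-1-✓ 000--✓ 001--✓ 01-0-✓ 1--00✓ 11--0
Round 3: ---00 0--0- 00---
PIs = {---00, -0-11, -00-1, -000-, -10-0, -110-, 0--0-, 0-0-0, 00---, 1-011, 11--0, 1101-}
Coverage chart:
  m0: ---00,-000-,0--0-,0-0-0,00---
  m1: -00-1,-000-,0--0-,00---
  m2: 0-0-0,00---
  m3: -0-11,-00-1,00---
  m4: ---00,0--0-,00---
  m5: 0--0-,00---
  m6: 00--- ←essential
  m7: -0-11,00---
  m8: ---00,-10-0,0--0-,0-0-0
  m9: 0--0- ←essential
  m10: -10-0,0-0-0
  m12: ---00,-110-,0--0-
  m13: -110-,0--0-
  m16: ---00,-000-
  m17: -00-1,-000-
  m19: -0-11,-00-1,1-011
  m20: ---00 ←essential
  m23: -0-11 ←essential
  m26: -10-0,11--0,1101-
  m27: 1-011,1101-
  m28: ---00,-110-,11--0
  m29: -110- ←essential
  m30: 11--0 ←essential
Essential: ---00, -0-11, -110-, 0--0-, 00---, 11--0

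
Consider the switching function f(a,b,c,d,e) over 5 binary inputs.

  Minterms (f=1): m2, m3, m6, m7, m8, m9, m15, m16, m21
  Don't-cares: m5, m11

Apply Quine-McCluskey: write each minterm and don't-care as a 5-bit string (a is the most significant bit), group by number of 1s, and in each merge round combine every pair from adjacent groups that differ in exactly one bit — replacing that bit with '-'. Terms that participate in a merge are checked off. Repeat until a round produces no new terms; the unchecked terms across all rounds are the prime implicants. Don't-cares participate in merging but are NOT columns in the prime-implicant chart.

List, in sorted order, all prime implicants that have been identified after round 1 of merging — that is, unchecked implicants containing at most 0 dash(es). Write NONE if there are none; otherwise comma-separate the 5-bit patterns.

size-2^0 implicants → 00010(✓)  00011(✓)  00101(✓)  00110(✓)  00111(✓)  01000(✓)  01001(✓)  01011(✓)  01111(✓)  10000  10101(✓)
size-2^1 implicants → -0101  0-011(✓)  0-111(✓)  00-10(✓)  00-11(✓)  0001-(✓)  001-1  0011-(✓)  01-11(✓)  010-1  0100-
size-2^2 implicants → 0--11  00-1-
Unchecked terms (primes): -0101, 0--11, 00-1-, 001-1, 010-1, 0100-, 10000

10000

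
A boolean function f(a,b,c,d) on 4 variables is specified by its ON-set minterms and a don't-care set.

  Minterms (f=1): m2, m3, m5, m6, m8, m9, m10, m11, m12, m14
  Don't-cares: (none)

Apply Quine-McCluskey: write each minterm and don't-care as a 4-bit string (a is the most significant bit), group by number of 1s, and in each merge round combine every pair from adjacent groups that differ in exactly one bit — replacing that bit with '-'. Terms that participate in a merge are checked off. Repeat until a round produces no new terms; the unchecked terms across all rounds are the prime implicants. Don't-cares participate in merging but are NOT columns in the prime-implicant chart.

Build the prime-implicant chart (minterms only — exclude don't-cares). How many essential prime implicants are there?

5

[col 0] 0010*, 0011*, 0101, 0110*, 1000*, 1001*, 1010*, 1011*, 1100*, 1110*
[col 1] -010*, -011*, -110*, 0-10*, 001-*, 1-00*, 1-10*, 10-0*, 10-1*, 100-*, 101-*, 11-0*
[col 2] --10, -01-, 1--0, 10--
Prime implicants: --10, -01-, 0101, 1--0, 10--
PI chart (minterm → PIs covering it):
  2 | --10,-01-
  3 | -01-  (sole → essential)
  5 | 0101  (sole → essential)
  6 | --10  (sole → essential)
  8 | 1--0,10--
  9 | 10--  (sole → essential)
  10 | --10,-01-,1--0,10--
  11 | -01-,10--
  12 | 1--0  (sole → essential)
  14 | --10,1--0
Essential prime implicants: --10, -01-, 0101, 1--0, 10--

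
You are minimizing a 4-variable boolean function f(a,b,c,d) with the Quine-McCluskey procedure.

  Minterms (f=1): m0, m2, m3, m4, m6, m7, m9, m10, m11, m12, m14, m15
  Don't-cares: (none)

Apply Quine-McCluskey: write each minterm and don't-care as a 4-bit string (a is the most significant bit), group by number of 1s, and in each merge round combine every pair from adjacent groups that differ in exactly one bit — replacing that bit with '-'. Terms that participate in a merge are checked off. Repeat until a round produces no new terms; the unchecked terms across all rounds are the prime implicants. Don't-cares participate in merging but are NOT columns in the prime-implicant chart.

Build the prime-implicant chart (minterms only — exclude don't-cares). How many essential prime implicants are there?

[col 0] 0000*, 0010*, 0011*, 0100*, 0110*, 0111*, 1001*, 1010*, 1011*, 1100*, 1110*, 1111*
[col 1] -010*, -011*, -100*, -110*, -111*, 0-00*, 0-10*, 0-11*, 00-0*, 001-*, 01-0*, 011-*, 1-10*, 1-11*, 10-1, 101-*, 11-0*, 111-*
[col 2] --10*, --11*, -01-*, -1-0, -11-*, 0--0, 0-1-*, 1-1-*
[col 3] --1-
Prime implicants: --1-, -1-0, 0--0, 10-1
PI chart (minterm → PIs covering it):
  0 | 0--0  (sole → essential)
  2 | --1-,0--0
  3 | --1-  (sole → essential)
  4 | -1-0,0--0
  6 | --1-,-1-0,0--0
  7 | --1-  (sole → essential)
  9 | 10-1  (sole → essential)
  10 | --1-  (sole → essential)
  11 | --1-,10-1
  12 | -1-0  (sole → essential)
  14 | --1-,-1-0
  15 | --1-  (sole → essential)
Essential prime implicants: --1-, -1-0, 0--0, 10-1

4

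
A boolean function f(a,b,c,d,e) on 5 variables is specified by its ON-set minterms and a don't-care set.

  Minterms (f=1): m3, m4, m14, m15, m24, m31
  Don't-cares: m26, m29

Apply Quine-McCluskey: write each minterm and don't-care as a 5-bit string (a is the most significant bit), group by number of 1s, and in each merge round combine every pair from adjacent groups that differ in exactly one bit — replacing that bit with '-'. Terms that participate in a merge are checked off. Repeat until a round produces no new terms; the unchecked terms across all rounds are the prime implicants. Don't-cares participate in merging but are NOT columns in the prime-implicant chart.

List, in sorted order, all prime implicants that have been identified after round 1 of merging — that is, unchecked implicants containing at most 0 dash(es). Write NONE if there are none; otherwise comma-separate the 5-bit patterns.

00011, 00100

size-2^0 implicants → 00011  00100  01110(✓)  01111(✓)  11000(✓)  11010(✓)  11101(✓)  11111(✓)
size-2^1 implicants → -1111  0111-  110-0  111-1
Unchecked terms (primes): -1111, 00011, 00100, 0111-, 110-0, 111-1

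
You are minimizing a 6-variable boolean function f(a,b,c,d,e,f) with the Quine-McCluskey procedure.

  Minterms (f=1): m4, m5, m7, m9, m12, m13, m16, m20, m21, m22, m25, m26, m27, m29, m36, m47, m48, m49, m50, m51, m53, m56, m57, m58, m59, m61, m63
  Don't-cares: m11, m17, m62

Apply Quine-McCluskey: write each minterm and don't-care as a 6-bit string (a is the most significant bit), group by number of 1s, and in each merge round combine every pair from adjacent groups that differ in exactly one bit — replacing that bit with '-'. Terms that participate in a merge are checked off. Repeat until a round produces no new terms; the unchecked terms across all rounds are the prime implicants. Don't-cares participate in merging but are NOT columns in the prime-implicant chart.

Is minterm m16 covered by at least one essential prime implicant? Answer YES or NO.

NO

[col 0] 000100*, 000101*, 000111*, 001001*, 001011*, 001100*, 001101*, 010000*, 010001*, 010100*, 010101*, 010110*, 011001*, 011010*, 011011*, 011101*, 100100*, 101111*, 110000*, 110001*, 110010*, 110011*, 110101*, 111000*, 111001*, 111010*, 111011*, 111101*, 111110*, 111111*
[col 1] -00100, -10000*, -10001*, -10101*, -11001*, -11010*, -11011*, -11101*, 0-0100*, 0-0101*, 0-1001*, 0-1011*, 0-1101*, 00-100*, 00-101*, 0001-1, 00010-*, 001-01*, 0010-1*, 00110-*, 01-001*, 01-101*, 010-00*, 010-01*, 01000-*, 0101-0, 01010-*, 011-01*, 0110-1*, 01101-*, 1-1111, 11-000*, 11-001*, 11-010*, 11-011*, 11-101*, 110-01*, 1100-0*, 1100-1*, 11000-*, 11001-*, 111-01*, 111-10*, 111-11*, 1110-0*, 1110-1*, 11100-*, 11101-*, 1111-1*, 11111-*
[col 2] -1-001*, -1-101*, -10-01*, -1000-, -11-01*, -110-1, -1101-, 0--101, 0-010-, 0-1-01, 0-10-1, 00-10-, 01--01*, 010-0-, 11--01*, 11-0-0*, 11-0-1*, 11-00-*, 11-01-*, 1100--*, 111--1, 111-1-, 1110--*
[col 3] -1--01, 11-0--
Prime implicants: -00100, -1--01, -1000-, -110-1, -1101-, 0--101, 0-010-, 0-1-01, 0-10-1, 00-10-, 0001-1, 010-0-, 0101-0, 1-1111, 11-0--, 111--1, 111-1-
PI chart (minterm → PIs covering it):
  4 | -00100,0-010-,00-10-
  5 | 0--101,0-010-,00-10-,0001-1
  7 | 0001-1  (sole → essential)
  9 | 0-1-01,0-10-1
  12 | 00-10-  (sole → essential)
  13 | 0--101,0-1-01,00-10-
  16 | -1000-,010-0-
  20 | 0-010-,010-0-,0101-0
  21 | -1--01,0--101,0-010-,010-0-
  22 | 0101-0  (sole → essential)
  25 | -1--01,-110-1,0-1-01,0-10-1
  26 | -1101-  (sole → essential)
  27 | -110-1,-1101-,0-10-1
  29 | -1--01,0--101,0-1-01
  36 | -00100  (sole → essential)
  47 | 1-1111  (sole → essential)
  48 | -1000-,11-0--
  49 | -1--01,-1000-,11-0--
  50 | 11-0--  (sole → essential)
  51 | 11-0--  (sole → essential)
  53 | -1--01  (sole → essential)
  56 | 11-0--  (sole → essential)
  57 | -1--01,-110-1,11-0--,111--1
  58 | -1101-,11-0--,111-1-
  59 | -110-1,-1101-,11-0--,111--1,111-1-
  61 | -1--01,111--1
  63 | 1-1111,111--1,111-1-
Essential prime implicants: -00100, -1--01, -1101-, 00-10-, 0001-1, 0101-0, 1-1111, 11-0--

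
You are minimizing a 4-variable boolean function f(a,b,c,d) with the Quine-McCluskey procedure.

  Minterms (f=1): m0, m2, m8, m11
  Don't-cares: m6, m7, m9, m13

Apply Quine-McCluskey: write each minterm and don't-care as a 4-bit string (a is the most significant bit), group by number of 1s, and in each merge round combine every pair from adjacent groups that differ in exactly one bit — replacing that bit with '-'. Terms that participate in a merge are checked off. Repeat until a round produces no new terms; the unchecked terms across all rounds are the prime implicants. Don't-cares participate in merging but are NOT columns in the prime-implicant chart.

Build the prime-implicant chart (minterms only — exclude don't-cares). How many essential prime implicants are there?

1

[col 0] 0000*, 0010*, 0110*, 0111*, 1000*, 1001*, 1011*, 1101*
[col 1] -000, 0-10, 00-0, 011-, 1-01, 10-1, 100-
Prime implicants: -000, 0-10, 00-0, 011-, 1-01, 10-1, 100-
PI chart (minterm → PIs covering it):
  0 | -000,00-0
  2 | 0-10,00-0
  8 | -000,100-
  11 | 10-1  (sole → essential)
Essential prime implicants: 10-1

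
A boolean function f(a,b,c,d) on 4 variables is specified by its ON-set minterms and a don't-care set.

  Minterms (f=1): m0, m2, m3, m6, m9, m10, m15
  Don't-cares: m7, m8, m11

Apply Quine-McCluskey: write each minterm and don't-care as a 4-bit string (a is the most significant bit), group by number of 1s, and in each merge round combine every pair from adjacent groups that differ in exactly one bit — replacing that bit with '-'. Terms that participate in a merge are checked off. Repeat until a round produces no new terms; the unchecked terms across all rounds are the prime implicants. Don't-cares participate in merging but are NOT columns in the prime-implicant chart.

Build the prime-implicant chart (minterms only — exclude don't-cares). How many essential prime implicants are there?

size-2^0 implicants → 0000(✓)  0010(✓)  0011(✓)  0110(✓)  0111(✓)  1000(✓)  1001(✓)  1010(✓)  1011(✓)  1111(✓)
size-2^1 implicants → -000(✓)  -010(✓)  -011(✓)  -111(✓)  0-10(✓)  0-11(✓)  00-0(✓)  001-(✓)  011-(✓)  1-11(✓)  10-0(✓)  10-1(✓)  100-(✓)  101-(✓)
size-2^2 implicants → --11  -0-0  -01-  0-1-  10--
Unchecked terms (primes): --11, -0-0, -01-, 0-1-, 10--
Minterm coverage:
  m0 ⊆ -0-0 [E]
  m2 ⊆ -0-0,-01-,0-1-
  m3 ⊆ --11,-01-,0-1-
  m6 ⊆ 0-1- [E]
  m9 ⊆ 10-- [E]
  m10 ⊆ -0-0,-01-,10--
  m15 ⊆ --11 [E]
E = {--11, -0-0, 0-1-, 10--}

4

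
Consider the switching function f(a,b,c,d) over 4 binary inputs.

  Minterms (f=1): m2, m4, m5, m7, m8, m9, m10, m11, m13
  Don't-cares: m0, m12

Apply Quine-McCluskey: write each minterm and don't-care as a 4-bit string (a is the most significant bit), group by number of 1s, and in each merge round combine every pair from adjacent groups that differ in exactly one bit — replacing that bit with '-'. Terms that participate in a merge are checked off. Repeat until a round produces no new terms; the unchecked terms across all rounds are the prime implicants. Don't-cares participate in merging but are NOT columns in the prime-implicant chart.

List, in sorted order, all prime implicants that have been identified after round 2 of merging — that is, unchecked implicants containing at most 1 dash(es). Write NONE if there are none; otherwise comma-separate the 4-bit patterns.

size-2^0 implicants → 0000(✓)  0010(✓)  0100(✓)  0101(✓)  0111(✓)  1000(✓)  1001(✓)  1010(✓)  1011(✓)  1100(✓)  1101(✓)
size-2^1 implicants → -000(✓)  -010(✓)  -100(✓)  -101(✓)  0-00(✓)  00-0(✓)  01-1  010-(✓)  1-00(✓)  1-01(✓)  10-0(✓)  10-1(✓)  100-(✓)  101-(✓)  110-(✓)
size-2^2 implicants → --00  -0-0  -10-  1-0-  10--
Unchecked terms (primes): --00, -0-0, -10-, 01-1, 1-0-, 10--

01-1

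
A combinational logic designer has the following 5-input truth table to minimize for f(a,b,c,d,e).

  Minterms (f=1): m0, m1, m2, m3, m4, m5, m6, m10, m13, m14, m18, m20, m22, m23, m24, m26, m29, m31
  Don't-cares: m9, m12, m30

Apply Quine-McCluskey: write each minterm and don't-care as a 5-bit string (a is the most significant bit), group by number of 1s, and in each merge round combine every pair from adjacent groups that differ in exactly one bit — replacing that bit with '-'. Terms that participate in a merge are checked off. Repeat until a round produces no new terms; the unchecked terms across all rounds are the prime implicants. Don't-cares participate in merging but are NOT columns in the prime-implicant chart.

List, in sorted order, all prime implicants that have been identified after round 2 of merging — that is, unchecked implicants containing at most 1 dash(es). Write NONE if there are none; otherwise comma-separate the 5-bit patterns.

-1101, 110-0, 111-1

size-2^0 implicants → 00000(✓)  00001(✓)  00010(✓)  00011(✓)  00100(✓)  00101(✓)  00110(✓)  01001(✓)  01010(✓)  01100(✓)  01101(✓)  01110(✓)  10010(✓)  10100(✓)  10110(✓)  10111(✓)  11000(✓)  11010(✓)  11101(✓)  11110(✓)  11111(✓)
size-2^1 implicants → -0010(✓)  -0100(✓)  -0110(✓)  -1010(✓)  -1101  -1110(✓)  0-001(✓)  0-010(✓)  0-100(✓)  0-101(✓)  0-110(✓)  00-00(✓)  00-01(✓)  00-10(✓)  000-0(✓)  000-1(✓)  0000-(✓)  0001-(✓)  001-0(✓)  0010-(✓)  01-01(✓)  01-10(✓)  011-0(✓)  0110-(✓)  1-010(✓)  1-110(✓)  1-111(✓)  10-10(✓)  101-0(✓)  1011-(✓)  11-10(✓)  110-0  111-1  1111-(✓)
size-2^2 implicants → --010(✓)  --110(✓)  -0-10(✓)  -01-0  -1-10(✓)  0--01  0--10(✓)  0-1-0  0-10-  00--0  00-0-  000--  1--10(✓)  1-11-
size-2^3 implicants → ---10
Unchecked terms (primes): ---10, -01-0, -1101, 0--01, 0-1-0, 0-10-, 00--0, 00-0-, 000--, 1-11-, 110-0, 111-1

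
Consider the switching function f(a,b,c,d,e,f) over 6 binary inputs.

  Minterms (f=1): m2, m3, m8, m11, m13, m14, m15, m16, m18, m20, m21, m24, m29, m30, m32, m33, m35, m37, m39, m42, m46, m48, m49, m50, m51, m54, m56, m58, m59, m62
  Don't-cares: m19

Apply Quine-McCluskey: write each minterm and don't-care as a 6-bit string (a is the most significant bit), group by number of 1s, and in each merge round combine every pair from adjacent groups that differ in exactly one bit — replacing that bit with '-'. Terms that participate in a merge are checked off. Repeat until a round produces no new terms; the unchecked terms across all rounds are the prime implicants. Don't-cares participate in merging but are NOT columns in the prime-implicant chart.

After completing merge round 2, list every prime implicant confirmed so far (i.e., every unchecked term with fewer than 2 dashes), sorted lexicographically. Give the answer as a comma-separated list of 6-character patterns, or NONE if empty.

size-2^0 implicants → 000010(✓)  000011(✓)  001000(✓)  001011(✓)  001101(✓)  001110(✓)  001111(✓)  010000(✓)  010010(✓)  010011(✓)  010100(✓)  010101(✓)  011000(✓)  011101(✓)  011110(✓)  100000(✓)  100001(✓)  100011(✓)  100101(✓)  100111(✓)  101010(✓)  101110(✓)  110000(✓)  110001(✓)  110010(✓)  110011(✓)  110110(✓)  111000(✓)  111010(✓)  111011(✓)  111110(✓)
size-2^1 implicants → -00011(✓)  -01110(✓)  -10000(✓)  -10010(✓)  -10011(✓)  -11000(✓)  -11110(✓)  0-0010(✓)  0-0011(✓)  0-1000  0-1101  0-1110(✓)  00-011  00001-(✓)  001-11  0011-1  00111-  01-000(✓)  01-101  010-00  0100-0(✓)  01001-(✓)  01010-  1-0000(✓)  1-0001(✓)  1-0011(✓)  1-1010(✓)  1-1110(✓)  100-01(✓)  100-11(✓)  1000-1(✓)  10000-(✓)  1001-1(✓)  101-10(✓)  11-000(✓)  11-010(✓)  11-011(✓)  11-110(✓)  110-10(✓)  1100-0(✓)  1100-1(✓)  11000-(✓)  11001-(✓)  111-10(✓)  1110-0(✓)  11101-(✓)
size-2^2 implicants → --0011  --1110  -1-000  -100-0  -1001-  0-001-  1-00-1  1-000-  1-1-10  100--1  11--10  11-0-0  11-01-  1100--
Unchecked terms (primes): --0011, --1110, -1-000, -100-0, -1001-, 0-001-, 0-1000, 0-1101, 00-011, 001-11, 0011-1, 00111-, 01-101, 010-00, 01010-, 1-00-1, 1-000-, 1-1-10, 100--1, 11--10, 11-0-0, 11-01-, 1100--

0-1000, 0-1101, 00-011, 001-11, 0011-1, 00111-, 01-101, 010-00, 01010-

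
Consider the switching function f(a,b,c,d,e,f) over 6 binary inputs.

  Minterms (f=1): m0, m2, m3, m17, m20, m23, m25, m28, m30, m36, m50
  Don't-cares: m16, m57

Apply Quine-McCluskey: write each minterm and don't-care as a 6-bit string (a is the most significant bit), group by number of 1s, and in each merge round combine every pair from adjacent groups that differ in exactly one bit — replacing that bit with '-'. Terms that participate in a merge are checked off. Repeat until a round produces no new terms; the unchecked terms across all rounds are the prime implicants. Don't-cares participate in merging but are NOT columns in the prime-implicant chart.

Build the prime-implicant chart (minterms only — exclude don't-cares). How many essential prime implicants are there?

5

[col 0] 000000*, 000010*, 000011*, 010000*, 010001*, 010100*, 010111, 011001*, 011100*, 011110*, 100100, 110010, 111001*
[col 1] -11001, 0-0000, 0000-0, 00001-, 01-001, 01-100, 010-00, 01000-, 0111-0
Prime implicants: -11001, 0-0000, 0000-0, 00001-, 01-001, 01-100, 010-00, 01000-, 010111, 0111-0, 100100, 110010
PI chart (minterm → PIs covering it):
  0 | 0-0000,0000-0
  2 | 0000-0,00001-
  3 | 00001-  (sole → essential)
  17 | 01-001,01000-
  20 | 01-100,010-00
  23 | 010111  (sole → essential)
  25 | -11001,01-001
  28 | 01-100,0111-0
  30 | 0111-0  (sole → essential)
  36 | 100100  (sole → essential)
  50 | 110010  (sole → essential)
Essential prime implicants: 00001-, 010111, 0111-0, 100100, 110010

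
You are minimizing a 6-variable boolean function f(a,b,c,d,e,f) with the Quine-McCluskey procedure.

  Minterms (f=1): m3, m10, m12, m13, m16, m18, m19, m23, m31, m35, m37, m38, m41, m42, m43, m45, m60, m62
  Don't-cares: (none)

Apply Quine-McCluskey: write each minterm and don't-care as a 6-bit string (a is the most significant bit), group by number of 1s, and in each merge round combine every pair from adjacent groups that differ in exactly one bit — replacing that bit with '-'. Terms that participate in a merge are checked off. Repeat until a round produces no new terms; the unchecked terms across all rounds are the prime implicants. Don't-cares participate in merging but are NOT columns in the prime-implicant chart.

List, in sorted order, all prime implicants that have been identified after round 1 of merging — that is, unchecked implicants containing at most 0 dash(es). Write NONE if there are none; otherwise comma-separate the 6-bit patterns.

Round 0: 000011✓ 001010✓ 001100✓ 001101✓ 010000✓ 010010✓ 010011✓ 010111✓ 011111✓ 100011✓ 100101✓ 100110 101001✓ 101010✓ 101011✓ 101101✓ 111100✓ 111110✓
Round 1: -00011 -01010 -01101 0-0011 00110- 01-111 010-11 0100-0 01001- 10-011 10-101 101-01 1010-1 10101- 1111-0
PIs = {-00011, -01010, -01101, 0-0011, 00110-, 01-111, 010-11, 0100-0, 01001-, 10-011, 10-101, 100110, 101-01, 1010-1, 10101-, 1111-0}

100110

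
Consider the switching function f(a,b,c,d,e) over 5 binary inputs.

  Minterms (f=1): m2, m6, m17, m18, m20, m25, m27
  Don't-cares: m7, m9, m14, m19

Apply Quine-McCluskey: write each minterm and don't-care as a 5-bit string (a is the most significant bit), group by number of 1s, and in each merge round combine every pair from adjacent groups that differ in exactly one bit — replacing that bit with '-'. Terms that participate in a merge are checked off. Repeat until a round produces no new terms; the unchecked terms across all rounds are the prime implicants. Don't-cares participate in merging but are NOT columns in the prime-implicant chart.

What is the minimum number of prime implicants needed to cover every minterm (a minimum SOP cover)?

4

size-2^0 implicants → 00010(✓)  00110(✓)  00111(✓)  01001(✓)  01110(✓)  10001(✓)  10010(✓)  10011(✓)  10100  11001(✓)  11011(✓)
size-2^1 implicants → -0010  -1001  0-110  00-10  0011-  1-001(✓)  1-011(✓)  100-1(✓)  1001-  110-1(✓)
size-2^2 implicants → 1-0-1
Unchecked terms (primes): -0010, -1001, 0-110, 00-10, 0011-, 1-0-1, 1001-, 10100
Minterm coverage:
  m2 ⊆ -0010,00-10
  m6 ⊆ 0-110,00-10,0011-
  m17 ⊆ 1-0-1 [E]
  m18 ⊆ -0010,1001-
  m20 ⊆ 10100 [E]
  m25 ⊆ -1001,1-0-1
  m27 ⊆ 1-0-1 [E]
E = {1-0-1, 10100}
Petrick residual → -0010, 0-110
Cover = b'c'de' + a'cde' + ac'e + ab'cd'e'  |cover|=4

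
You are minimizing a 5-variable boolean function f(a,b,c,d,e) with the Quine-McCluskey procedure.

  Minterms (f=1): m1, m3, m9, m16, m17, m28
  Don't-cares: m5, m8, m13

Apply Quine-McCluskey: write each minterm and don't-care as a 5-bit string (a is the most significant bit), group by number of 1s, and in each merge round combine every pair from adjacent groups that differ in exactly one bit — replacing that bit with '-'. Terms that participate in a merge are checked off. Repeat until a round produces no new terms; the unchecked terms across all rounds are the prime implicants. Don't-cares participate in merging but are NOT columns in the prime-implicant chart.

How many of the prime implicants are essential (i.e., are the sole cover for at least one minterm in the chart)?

Round 0: 00001✓ 00011✓ 00101✓ 01000✓ 01001✓ 01101✓ 10000✓ 10001✓ 11100
Round 1: -0001 0-001✓ 0-101✓ 00-01✓ 000-1 01-01✓ 0100- 1000-
Round 2: 0--01
PIs = {-0001, 0--01, 000-1, 0100-, 1000-, 11100}
Coverage chart:
  m1: -0001,0--01,000-1
  m3: 000-1 ←essential
  m9: 0--01,0100-
  m16: 1000- ←essential
  m17: -0001,1000-
  m28: 11100 ←essential
Essential: 000-1, 1000-, 11100

3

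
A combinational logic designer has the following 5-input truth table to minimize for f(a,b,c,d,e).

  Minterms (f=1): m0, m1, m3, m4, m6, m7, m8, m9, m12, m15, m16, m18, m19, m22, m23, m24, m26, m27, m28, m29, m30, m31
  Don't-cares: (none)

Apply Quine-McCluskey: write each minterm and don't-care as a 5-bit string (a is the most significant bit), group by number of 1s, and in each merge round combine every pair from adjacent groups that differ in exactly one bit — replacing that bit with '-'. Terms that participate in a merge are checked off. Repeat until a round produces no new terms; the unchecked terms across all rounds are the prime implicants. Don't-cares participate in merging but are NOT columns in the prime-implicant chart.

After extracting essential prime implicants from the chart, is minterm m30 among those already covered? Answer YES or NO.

size-2^0 implicants → 00000(✓)  00001(✓)  00011(✓)  00100(✓)  00110(✓)  00111(✓)  01000(✓)  01001(✓)  01100(✓)  01111(✓)  10000(✓)  10010(✓)  10011(✓)  10110(✓)  10111(✓)  11000(✓)  11010(✓)  11011(✓)  11100(✓)  11101(✓)  11110(✓)  11111(✓)
size-2^1 implicants → -0000(✓)  -0011(✓)  -0110(✓)  -0111(✓)  -1000(✓)  -1100(✓)  -1111(✓)  0-000(✓)  0-001(✓)  0-100(✓)  0-111(✓)  00-00(✓)  00-11(✓)  000-1  0000-(✓)  001-0  0011-(✓)  01-00(✓)  0100-(✓)  1-000(✓)  1-010(✓)  1-011(✓)  1-110(✓)  1-111(✓)  10-10(✓)  10-11(✓)  100-0(✓)  1001-(✓)  1011-(✓)  11-00(✓)  11-10(✓)  11-11(✓)  110-0(✓)  1101-(✓)  111-0(✓)  111-1(✓)  1110-(✓)  1111-(✓)
size-2^2 implicants → --000  --111  -0-11  -011-  -1-00  0--00  0-00-  1--10(✓)  1--11(✓)  1-0-0  1-01-(✓)  1-11-(✓)  10-1-(✓)  11--0  11-1-(✓)  111--
size-2^3 implicants → 1--1-
Unchecked terms (primes): --000, --111, -0-11, -011-, -1-00, 0--00, 0-00-, 000-1, 001-0, 1--1-, 1-0-0, 11--0, 111--
Minterm coverage:
  m0 ⊆ --000,0--00,0-00-
  m1 ⊆ 0-00-,000-1
  m3 ⊆ -0-11,000-1
  m4 ⊆ 0--00,001-0
  m6 ⊆ -011-,001-0
  m7 ⊆ --111,-0-11,-011-
  m8 ⊆ --000,-1-00,0--00,0-00-
  m9 ⊆ 0-00- [E]
  m12 ⊆ -1-00,0--00
  m15 ⊆ --111 [E]
  m16 ⊆ --000,1-0-0
  m18 ⊆ 1--1-,1-0-0
  m19 ⊆ -0-11,1--1-
  m22 ⊆ -011-,1--1-
  m23 ⊆ --111,-0-11,-011-,1--1-
  m24 ⊆ --000,-1-00,1-0-0,11--0
  m26 ⊆ 1--1-,1-0-0,11--0
  m27 ⊆ 1--1- [E]
  m28 ⊆ -1-00,11--0,111--
  m29 ⊆ 111-- [E]
  m30 ⊆ 1--1-,11--0,111--
  m31 ⊆ --111,1--1-,111--
E = {--111, 0-00-, 1--1-, 111--}

YES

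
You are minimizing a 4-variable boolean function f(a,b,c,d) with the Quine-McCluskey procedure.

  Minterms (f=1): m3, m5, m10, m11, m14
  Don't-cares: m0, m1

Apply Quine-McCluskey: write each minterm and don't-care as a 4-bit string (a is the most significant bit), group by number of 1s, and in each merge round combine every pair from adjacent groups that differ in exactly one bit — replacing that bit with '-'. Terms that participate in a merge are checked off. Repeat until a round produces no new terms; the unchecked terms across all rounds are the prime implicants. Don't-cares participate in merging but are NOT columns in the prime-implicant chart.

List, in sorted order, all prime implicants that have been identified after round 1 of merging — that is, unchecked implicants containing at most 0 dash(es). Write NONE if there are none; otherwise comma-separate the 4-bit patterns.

size-2^0 implicants → 0000(✓)  0001(✓)  0011(✓)  0101(✓)  1010(✓)  1011(✓)  1110(✓)
size-2^1 implicants → -011  0-01  00-1  000-  1-10  101-
Unchecked terms (primes): -011, 0-01, 00-1, 000-, 1-10, 101-

NONE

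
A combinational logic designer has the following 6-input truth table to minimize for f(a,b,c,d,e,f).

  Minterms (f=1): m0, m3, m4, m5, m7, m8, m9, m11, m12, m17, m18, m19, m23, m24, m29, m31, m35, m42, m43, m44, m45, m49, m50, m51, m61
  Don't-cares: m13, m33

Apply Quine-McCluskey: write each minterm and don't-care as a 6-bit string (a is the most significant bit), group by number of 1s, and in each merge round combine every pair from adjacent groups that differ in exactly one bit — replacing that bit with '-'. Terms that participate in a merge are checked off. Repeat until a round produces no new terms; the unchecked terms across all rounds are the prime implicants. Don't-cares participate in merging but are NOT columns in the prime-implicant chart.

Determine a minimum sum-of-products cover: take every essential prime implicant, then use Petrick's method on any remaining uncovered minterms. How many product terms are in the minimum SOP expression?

11

Round 0: 000000✓ 000011✓ 000100✓ 000101✓ 000111✓ 001000✓ 001001✓ 001011✓ 001100✓ 001101✓ 010001✓ 010010✓ 010011✓ 010111✓ 011000✓ 011101✓ 011111✓ 100001✓ 100011✓ 101010✓ 101011✓ 101100✓ 101101✓ 110001✓ 110010✓ 110011✓ 111101✓
Round 1: -00011✓ -01011✓ -01100✓ -01101✓ -10001✓ -10010✓ -10011✓ -11101✓ 0-0011✓ 0-0111✓ 0-1000 0-1101✓ 00-000✓ 00-011✓ 00-100✓ 00-101✓ 000-00✓ 000-11✓ 0001-1 00010-✓ 001-00✓ 001-01✓ 0010-1 00100-✓ 00110-✓ 01-111 010-11✓ 0100-1✓ 01001-✓ 0111-1 1-0001✓ 1-0011✓ 1-1101✓ 10-011✓ 1000-1✓ 10101- 10110-✓ 1100-1✓ 11001-✓
Round 2: --0011 --1101 -0-011 -0110- -100-1 -1001- 0-0-11 00--00 00-10- 001-0- 1-00-1
PIs = {--0011, --1101, -0-011, -0110-, -100-1, -1001-, 0-0-11, 0-1000, 00--00, 00-10-, 0001-1, 001-0-, 0010-1, 01-111, 0111-1, 1-00-1, 10101-}
Coverage chart:
  m0: 00--00 ←essential
  m3: --0011,-0-011,0-0-11
  m4: 00--00,00-10-
  m5: 00-10-,0001-1
  m7: 0-0-11,0001-1
  m8: 0-1000,00--00,001-0-
  m9: 001-0-,0010-1
  m11: -0-011,0010-1
  m12: -0110-,00--00,00-10-,001-0-
  m17: -100-1 ←essential
  m18: -1001- ←essential
  m19: --0011,-100-1,-1001-,0-0-11
  m23: 0-0-11,01-111
  m24: 0-1000 ←essential
  m29: --1101,0111-1
  m31: 01-111,0111-1
  m35: --0011,-0-011,1-00-1
  m42: 10101- ←essential
  m43: -0-011,10101-
  m44: -0110- ←essential
  m45: --1101,-0110-
  m49: -100-1,1-00-1
  m50: -1001- ←essential
  m51: --0011,-100-1,-1001-,1-00-1
  m61: --1101 ←essential
Essential: --1101, -0110-, -100-1, -1001-, 0-1000, 00--00, 10101-
Petrick residual → --0011, 0001-1, 0010-1, 01-111
Min cover (11 terms): c'd'ef + cde'f + b'cde' + bc'd'f + bc'd'e + a'cd'e'f' + a'b'e'f' + a'b'c'df + a'b'cd'f + a'bdef + ab'cd'e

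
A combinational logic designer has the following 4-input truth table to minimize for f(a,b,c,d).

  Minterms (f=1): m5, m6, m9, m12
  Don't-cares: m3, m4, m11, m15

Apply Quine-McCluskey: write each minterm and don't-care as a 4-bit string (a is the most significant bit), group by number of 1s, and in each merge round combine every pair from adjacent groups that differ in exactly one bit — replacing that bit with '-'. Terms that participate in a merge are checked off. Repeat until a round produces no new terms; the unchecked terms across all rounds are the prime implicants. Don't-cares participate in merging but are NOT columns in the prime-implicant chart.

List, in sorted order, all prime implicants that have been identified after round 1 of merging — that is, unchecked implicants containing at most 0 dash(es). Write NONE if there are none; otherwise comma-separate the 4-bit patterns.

NONE

size-2^0 implicants → 0011(✓)  0100(✓)  0101(✓)  0110(✓)  1001(✓)  1011(✓)  1100(✓)  1111(✓)
size-2^1 implicants → -011  -100  01-0  010-  1-11  10-1
Unchecked terms (primes): -011, -100, 01-0, 010-, 1-11, 10-1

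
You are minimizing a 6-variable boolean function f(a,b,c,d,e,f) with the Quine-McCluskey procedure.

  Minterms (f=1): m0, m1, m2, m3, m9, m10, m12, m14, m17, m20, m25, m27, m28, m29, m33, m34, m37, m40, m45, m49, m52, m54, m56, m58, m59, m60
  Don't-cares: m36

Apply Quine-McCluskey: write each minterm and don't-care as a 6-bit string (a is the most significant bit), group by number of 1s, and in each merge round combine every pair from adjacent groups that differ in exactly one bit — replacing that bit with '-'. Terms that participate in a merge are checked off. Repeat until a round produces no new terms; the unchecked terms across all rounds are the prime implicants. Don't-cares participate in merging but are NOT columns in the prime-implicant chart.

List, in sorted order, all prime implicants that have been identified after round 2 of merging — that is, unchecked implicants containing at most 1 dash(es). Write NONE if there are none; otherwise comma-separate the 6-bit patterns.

size-2^0 implicants → 000000(✓)  000001(✓)  000010(✓)  000011(✓)  001001(✓)  001010(✓)  001100(✓)  001110(✓)  010001(✓)  010100(✓)  011001(✓)  011011(✓)  011100(✓)  011101(✓)  100001(✓)  100010(✓)  100100(✓)  100101(✓)  101000(✓)  101101(✓)  110001(✓)  110100(✓)  110110(✓)  111000(✓)  111010(✓)  111011(✓)  111100(✓)
size-2^1 implicants → -00001(✓)  -00010  -10001(✓)  -10100(✓)  -11011  -11100(✓)  0-0001(✓)  0-1001(✓)  0-1100  00-001(✓)  00-010  0000-0(✓)  0000-1(✓)  00000-(✓)  00001-(✓)  001-10  0011-0  01-001(✓)  01-100(✓)  011-01  0110-1  01110-  1-0001(✓)  1-0100  1-1000  10-101  100-01  10010-  11-100(✓)  1101-0  111-00  1110-0  11101-
size-2^2 implicants → --0001  -1-100  0--001  0000--
Unchecked terms (primes): --0001, -00010, -1-100, -11011, 0--001, 0-1100, 00-010, 0000--, 001-10, 0011-0, 011-01, 0110-1, 01110-, 1-0100, 1-1000, 10-101, 100-01, 10010-, 1101-0, 111-00, 1110-0, 11101-

-00010, -11011, 0-1100, 00-010, 001-10, 0011-0, 011-01, 0110-1, 01110-, 1-0100, 1-1000, 10-101, 100-01, 10010-, 1101-0, 111-00, 1110-0, 11101-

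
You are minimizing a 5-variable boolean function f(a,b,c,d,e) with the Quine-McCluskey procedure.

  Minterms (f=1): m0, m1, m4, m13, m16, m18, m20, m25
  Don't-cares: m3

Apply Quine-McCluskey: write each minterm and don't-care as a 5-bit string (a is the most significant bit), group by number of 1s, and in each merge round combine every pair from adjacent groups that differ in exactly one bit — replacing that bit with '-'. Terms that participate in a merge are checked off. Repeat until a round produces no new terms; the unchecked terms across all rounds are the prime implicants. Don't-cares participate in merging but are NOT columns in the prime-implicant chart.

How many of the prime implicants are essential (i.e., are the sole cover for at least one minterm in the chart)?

4

Round 0: 00000✓ 00001✓ 00011✓ 00100✓ 01101 10000✓ 10010✓ 10100✓ 11001
Round 1: -0000✓ -0100✓ 00-00✓ 000-1 0000- 10-00✓ 100-0
Round 2: -0-00
PIs = {-0-00, 000-1, 0000-, 01101, 100-0, 11001}
Coverage chart:
  m0: -0-00,0000-
  m1: 000-1,0000-
  m4: -0-00 ←essential
  m13: 01101 ←essential
  m16: -0-00,100-0
  m18: 100-0 ←essential
  m20: -0-00 ←essential
  m25: 11001 ←essential
Essential: -0-00, 01101, 100-0, 11001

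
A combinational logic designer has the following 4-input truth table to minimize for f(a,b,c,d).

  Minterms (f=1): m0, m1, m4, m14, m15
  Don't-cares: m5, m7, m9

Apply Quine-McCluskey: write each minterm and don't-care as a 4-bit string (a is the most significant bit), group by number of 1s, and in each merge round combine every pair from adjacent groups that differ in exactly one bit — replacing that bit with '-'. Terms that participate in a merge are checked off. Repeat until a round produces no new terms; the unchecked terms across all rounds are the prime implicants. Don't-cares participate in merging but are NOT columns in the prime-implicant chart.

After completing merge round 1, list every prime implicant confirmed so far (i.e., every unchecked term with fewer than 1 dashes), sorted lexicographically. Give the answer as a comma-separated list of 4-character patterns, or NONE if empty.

size-2^0 implicants → 0000(✓)  0001(✓)  0100(✓)  0101(✓)  0111(✓)  1001(✓)  1110(✓)  1111(✓)
size-2^1 implicants → -001  -111  0-00(✓)  0-01(✓)  000-(✓)  01-1  010-(✓)  111-
size-2^2 implicants → 0-0-
Unchecked terms (primes): -001, -111, 0-0-, 01-1, 111-

NONE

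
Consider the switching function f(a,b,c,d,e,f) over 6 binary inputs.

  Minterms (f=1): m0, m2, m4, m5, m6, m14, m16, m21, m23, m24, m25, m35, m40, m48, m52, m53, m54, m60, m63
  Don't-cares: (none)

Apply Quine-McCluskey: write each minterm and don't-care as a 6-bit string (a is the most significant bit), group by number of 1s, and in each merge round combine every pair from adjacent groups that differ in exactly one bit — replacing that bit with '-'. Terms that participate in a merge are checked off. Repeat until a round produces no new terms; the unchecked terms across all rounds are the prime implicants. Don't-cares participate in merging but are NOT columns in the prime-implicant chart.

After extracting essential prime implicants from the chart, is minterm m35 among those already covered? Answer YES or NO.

YES

Round 0: 000000✓ 000010✓ 000100✓ 000101✓ 000110✓ 001110✓ 010000✓ 010101✓ 010111✓ 011000✓ 011001✓ 100011 101000 110000✓ 110100✓ 110101✓ 110110✓ 111100✓ 111111
Round 1: -10000 -10101 0-0000 0-0101 00-110 000-00✓ 000-10✓ 0000-0✓ 0001-0✓ 00010- 01-000 0101-1 01100- 11-100 110-00 1101-0 11010-
Round 2: 000--0
PIs = {-10000, -10101, 0-0000, 0-0101, 00-110, 000--0, 00010-, 01-000, 0101-1, 01100-, 100011, 101000, 11-100, 110-00, 1101-0, 11010-, 111111}
Coverage chart:
  m0: 0-0000,000--0
  m2: 000--0 ←essential
  m4: 000--0,00010-
  m5: 0-0101,00010-
  m6: 00-110,000--0
  m14: 00-110 ←essential
  m16: -10000,0-0000,01-000
  m21: -10101,0-0101,0101-1
  m23: 0101-1 ←essential
  m24: 01-000,01100-
  m25: 01100- ←essential
  m35: 100011 ←essential
  m40: 101000 ←essential
  m48: -10000,110-00
  m52: 11-100,110-00,1101-0,11010-
  m53: -10101,11010-
  m54: 1101-0 ←essential
  m60: 11-100 ←essential
  m63: 111111 ←essential
Essential: 00-110, 000--0, 0101-1, 01100-, 100011, 101000, 11-100, 1101-0, 111111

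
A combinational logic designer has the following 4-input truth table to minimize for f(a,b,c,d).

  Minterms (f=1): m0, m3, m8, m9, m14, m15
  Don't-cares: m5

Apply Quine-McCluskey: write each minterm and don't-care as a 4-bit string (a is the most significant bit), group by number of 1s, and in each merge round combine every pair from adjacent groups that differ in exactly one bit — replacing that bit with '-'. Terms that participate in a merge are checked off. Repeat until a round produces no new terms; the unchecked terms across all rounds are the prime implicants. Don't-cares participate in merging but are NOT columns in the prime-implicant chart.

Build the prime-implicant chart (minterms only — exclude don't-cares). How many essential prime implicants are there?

size-2^0 implicants → 0000(✓)  0011  0101  1000(✓)  1001(✓)  1110(✓)  1111(✓)
size-2^1 implicants → -000  100-  111-
Unchecked terms (primes): -000, 0011, 0101, 100-, 111-
Minterm coverage:
  m0 ⊆ -000 [E]
  m3 ⊆ 0011 [E]
  m8 ⊆ -000,100-
  m9 ⊆ 100- [E]
  m14 ⊆ 111- [E]
  m15 ⊆ 111- [E]
E = {-000, 0011, 100-, 111-}

4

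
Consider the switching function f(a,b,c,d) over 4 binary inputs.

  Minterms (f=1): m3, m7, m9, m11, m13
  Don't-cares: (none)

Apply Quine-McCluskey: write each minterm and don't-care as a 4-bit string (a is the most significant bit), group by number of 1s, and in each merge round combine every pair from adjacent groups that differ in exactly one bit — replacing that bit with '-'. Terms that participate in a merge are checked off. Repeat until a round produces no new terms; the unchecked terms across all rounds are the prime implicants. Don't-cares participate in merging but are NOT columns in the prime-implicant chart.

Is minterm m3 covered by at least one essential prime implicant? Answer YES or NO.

[col 0] 0011*, 0111*, 1001*, 1011*, 1101*
[col 1] -011, 0-11, 1-01, 10-1
Prime implicants: -011, 0-11, 1-01, 10-1
PI chart (minterm → PIs covering it):
  3 | -011,0-11
  7 | 0-11  (sole → essential)
  9 | 1-01,10-1
  11 | -011,10-1
  13 | 1-01  (sole → essential)
Essential prime implicants: 0-11, 1-01

YES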